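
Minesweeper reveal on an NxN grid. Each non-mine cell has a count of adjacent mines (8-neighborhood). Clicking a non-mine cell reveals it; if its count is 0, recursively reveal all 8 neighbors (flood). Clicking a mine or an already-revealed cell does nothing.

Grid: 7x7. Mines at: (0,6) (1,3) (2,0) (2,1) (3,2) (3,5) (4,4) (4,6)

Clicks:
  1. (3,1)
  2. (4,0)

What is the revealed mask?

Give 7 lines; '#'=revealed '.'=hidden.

Answer: .......
.......
.......
##.....
####...
#######
#######

Derivation:
Click 1 (3,1) count=3: revealed 1 new [(3,1)] -> total=1
Click 2 (4,0) count=0: revealed 19 new [(3,0) (4,0) (4,1) (4,2) (4,3) (5,0) (5,1) (5,2) (5,3) (5,4) (5,5) (5,6) (6,0) (6,1) (6,2) (6,3) (6,4) (6,5) (6,6)] -> total=20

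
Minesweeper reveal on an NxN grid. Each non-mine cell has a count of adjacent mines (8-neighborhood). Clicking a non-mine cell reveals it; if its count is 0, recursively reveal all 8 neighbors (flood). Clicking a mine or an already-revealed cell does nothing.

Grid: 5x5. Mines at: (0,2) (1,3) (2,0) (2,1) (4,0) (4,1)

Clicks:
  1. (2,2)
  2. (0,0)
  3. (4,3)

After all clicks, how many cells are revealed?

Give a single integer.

Answer: 13

Derivation:
Click 1 (2,2) count=2: revealed 1 new [(2,2)] -> total=1
Click 2 (0,0) count=0: revealed 4 new [(0,0) (0,1) (1,0) (1,1)] -> total=5
Click 3 (4,3) count=0: revealed 8 new [(2,3) (2,4) (3,2) (3,3) (3,4) (4,2) (4,3) (4,4)] -> total=13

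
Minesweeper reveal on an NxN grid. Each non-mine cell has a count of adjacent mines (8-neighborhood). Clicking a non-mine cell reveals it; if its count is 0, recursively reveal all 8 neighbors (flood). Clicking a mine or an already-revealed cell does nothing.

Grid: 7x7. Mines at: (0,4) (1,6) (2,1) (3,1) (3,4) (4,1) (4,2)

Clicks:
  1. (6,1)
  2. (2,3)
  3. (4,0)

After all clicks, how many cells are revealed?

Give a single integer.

Answer: 24

Derivation:
Click 1 (6,1) count=0: revealed 22 new [(2,5) (2,6) (3,5) (3,6) (4,3) (4,4) (4,5) (4,6) (5,0) (5,1) (5,2) (5,3) (5,4) (5,5) (5,6) (6,0) (6,1) (6,2) (6,3) (6,4) (6,5) (6,6)] -> total=22
Click 2 (2,3) count=1: revealed 1 new [(2,3)] -> total=23
Click 3 (4,0) count=2: revealed 1 new [(4,0)] -> total=24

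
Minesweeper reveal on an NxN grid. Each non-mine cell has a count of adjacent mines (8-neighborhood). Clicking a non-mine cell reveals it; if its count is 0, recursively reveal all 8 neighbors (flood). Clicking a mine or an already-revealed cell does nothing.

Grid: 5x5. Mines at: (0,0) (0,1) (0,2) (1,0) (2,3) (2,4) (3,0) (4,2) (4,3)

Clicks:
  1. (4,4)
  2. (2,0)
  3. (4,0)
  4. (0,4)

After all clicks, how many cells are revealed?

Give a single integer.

Answer: 7

Derivation:
Click 1 (4,4) count=1: revealed 1 new [(4,4)] -> total=1
Click 2 (2,0) count=2: revealed 1 new [(2,0)] -> total=2
Click 3 (4,0) count=1: revealed 1 new [(4,0)] -> total=3
Click 4 (0,4) count=0: revealed 4 new [(0,3) (0,4) (1,3) (1,4)] -> total=7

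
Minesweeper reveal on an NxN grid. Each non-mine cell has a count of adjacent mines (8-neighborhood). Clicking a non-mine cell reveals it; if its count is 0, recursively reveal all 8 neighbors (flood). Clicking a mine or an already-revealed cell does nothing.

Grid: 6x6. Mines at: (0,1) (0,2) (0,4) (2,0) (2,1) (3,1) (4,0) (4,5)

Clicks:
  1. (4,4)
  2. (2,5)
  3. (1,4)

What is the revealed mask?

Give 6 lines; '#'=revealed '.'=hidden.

Click 1 (4,4) count=1: revealed 1 new [(4,4)] -> total=1
Click 2 (2,5) count=0: revealed 19 new [(1,2) (1,3) (1,4) (1,5) (2,2) (2,3) (2,4) (2,5) (3,2) (3,3) (3,4) (3,5) (4,1) (4,2) (4,3) (5,1) (5,2) (5,3) (5,4)] -> total=20
Click 3 (1,4) count=1: revealed 0 new [(none)] -> total=20

Answer: ......
..####
..####
..####
.####.
.####.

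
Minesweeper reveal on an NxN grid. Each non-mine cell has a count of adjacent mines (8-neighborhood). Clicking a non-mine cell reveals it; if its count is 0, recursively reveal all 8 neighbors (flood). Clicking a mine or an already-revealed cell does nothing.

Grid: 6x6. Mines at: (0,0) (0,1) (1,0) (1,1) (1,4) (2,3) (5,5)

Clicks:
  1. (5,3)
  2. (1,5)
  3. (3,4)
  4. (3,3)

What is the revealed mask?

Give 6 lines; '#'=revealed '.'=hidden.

Click 1 (5,3) count=0: revealed 18 new [(2,0) (2,1) (2,2) (3,0) (3,1) (3,2) (3,3) (3,4) (4,0) (4,1) (4,2) (4,3) (4,4) (5,0) (5,1) (5,2) (5,3) (5,4)] -> total=18
Click 2 (1,5) count=1: revealed 1 new [(1,5)] -> total=19
Click 3 (3,4) count=1: revealed 0 new [(none)] -> total=19
Click 4 (3,3) count=1: revealed 0 new [(none)] -> total=19

Answer: ......
.....#
###...
#####.
#####.
#####.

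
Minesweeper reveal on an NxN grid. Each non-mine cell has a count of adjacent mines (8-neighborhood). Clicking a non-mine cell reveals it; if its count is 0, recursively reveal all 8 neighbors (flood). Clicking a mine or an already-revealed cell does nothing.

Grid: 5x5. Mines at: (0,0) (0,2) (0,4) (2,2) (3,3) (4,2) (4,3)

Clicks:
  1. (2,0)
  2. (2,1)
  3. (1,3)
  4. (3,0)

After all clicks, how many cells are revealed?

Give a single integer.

Answer: 9

Derivation:
Click 1 (2,0) count=0: revealed 8 new [(1,0) (1,1) (2,0) (2,1) (3,0) (3,1) (4,0) (4,1)] -> total=8
Click 2 (2,1) count=1: revealed 0 new [(none)] -> total=8
Click 3 (1,3) count=3: revealed 1 new [(1,3)] -> total=9
Click 4 (3,0) count=0: revealed 0 new [(none)] -> total=9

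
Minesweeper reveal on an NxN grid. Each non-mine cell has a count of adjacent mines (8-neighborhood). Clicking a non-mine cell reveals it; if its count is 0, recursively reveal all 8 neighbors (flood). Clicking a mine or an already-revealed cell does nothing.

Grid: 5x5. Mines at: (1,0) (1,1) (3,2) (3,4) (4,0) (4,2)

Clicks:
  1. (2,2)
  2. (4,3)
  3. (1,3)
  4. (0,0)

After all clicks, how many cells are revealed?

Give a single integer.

Click 1 (2,2) count=2: revealed 1 new [(2,2)] -> total=1
Click 2 (4,3) count=3: revealed 1 new [(4,3)] -> total=2
Click 3 (1,3) count=0: revealed 8 new [(0,2) (0,3) (0,4) (1,2) (1,3) (1,4) (2,3) (2,4)] -> total=10
Click 4 (0,0) count=2: revealed 1 new [(0,0)] -> total=11

Answer: 11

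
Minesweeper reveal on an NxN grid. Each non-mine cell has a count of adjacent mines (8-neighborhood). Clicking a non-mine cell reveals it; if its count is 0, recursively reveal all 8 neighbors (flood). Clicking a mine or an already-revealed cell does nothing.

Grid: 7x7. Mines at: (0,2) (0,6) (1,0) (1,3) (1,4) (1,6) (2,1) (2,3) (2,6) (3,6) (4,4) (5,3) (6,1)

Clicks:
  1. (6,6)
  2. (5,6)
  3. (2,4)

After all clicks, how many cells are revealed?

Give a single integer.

Answer: 9

Derivation:
Click 1 (6,6) count=0: revealed 8 new [(4,5) (4,6) (5,4) (5,5) (5,6) (6,4) (6,5) (6,6)] -> total=8
Click 2 (5,6) count=0: revealed 0 new [(none)] -> total=8
Click 3 (2,4) count=3: revealed 1 new [(2,4)] -> total=9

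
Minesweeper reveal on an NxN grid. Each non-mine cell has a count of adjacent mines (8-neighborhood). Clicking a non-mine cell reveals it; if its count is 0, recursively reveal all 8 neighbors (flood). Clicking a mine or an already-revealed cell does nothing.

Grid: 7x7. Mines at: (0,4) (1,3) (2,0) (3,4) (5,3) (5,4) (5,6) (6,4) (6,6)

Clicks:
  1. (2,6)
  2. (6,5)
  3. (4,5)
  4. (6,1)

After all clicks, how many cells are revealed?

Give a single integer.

Click 1 (2,6) count=0: revealed 10 new [(0,5) (0,6) (1,5) (1,6) (2,5) (2,6) (3,5) (3,6) (4,5) (4,6)] -> total=10
Click 2 (6,5) count=4: revealed 1 new [(6,5)] -> total=11
Click 3 (4,5) count=3: revealed 0 new [(none)] -> total=11
Click 4 (6,1) count=0: revealed 17 new [(2,1) (2,2) (2,3) (3,0) (3,1) (3,2) (3,3) (4,0) (4,1) (4,2) (4,3) (5,0) (5,1) (5,2) (6,0) (6,1) (6,2)] -> total=28

Answer: 28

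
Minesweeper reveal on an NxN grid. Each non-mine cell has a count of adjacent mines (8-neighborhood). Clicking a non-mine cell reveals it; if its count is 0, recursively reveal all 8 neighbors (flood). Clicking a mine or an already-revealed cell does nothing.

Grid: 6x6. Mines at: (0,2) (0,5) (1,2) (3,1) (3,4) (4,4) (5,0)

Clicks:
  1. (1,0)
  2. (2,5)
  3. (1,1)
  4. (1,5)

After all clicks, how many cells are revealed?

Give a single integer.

Answer: 8

Derivation:
Click 1 (1,0) count=0: revealed 6 new [(0,0) (0,1) (1,0) (1,1) (2,0) (2,1)] -> total=6
Click 2 (2,5) count=1: revealed 1 new [(2,5)] -> total=7
Click 3 (1,1) count=2: revealed 0 new [(none)] -> total=7
Click 4 (1,5) count=1: revealed 1 new [(1,5)] -> total=8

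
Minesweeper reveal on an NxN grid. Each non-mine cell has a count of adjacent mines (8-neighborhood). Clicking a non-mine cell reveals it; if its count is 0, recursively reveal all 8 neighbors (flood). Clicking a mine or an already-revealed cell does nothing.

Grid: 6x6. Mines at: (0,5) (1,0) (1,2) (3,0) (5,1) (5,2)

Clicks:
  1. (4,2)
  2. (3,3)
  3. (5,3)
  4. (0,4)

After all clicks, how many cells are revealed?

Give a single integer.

Answer: 22

Derivation:
Click 1 (4,2) count=2: revealed 1 new [(4,2)] -> total=1
Click 2 (3,3) count=0: revealed 20 new [(1,3) (1,4) (1,5) (2,1) (2,2) (2,3) (2,4) (2,5) (3,1) (3,2) (3,3) (3,4) (3,5) (4,1) (4,3) (4,4) (4,5) (5,3) (5,4) (5,5)] -> total=21
Click 3 (5,3) count=1: revealed 0 new [(none)] -> total=21
Click 4 (0,4) count=1: revealed 1 new [(0,4)] -> total=22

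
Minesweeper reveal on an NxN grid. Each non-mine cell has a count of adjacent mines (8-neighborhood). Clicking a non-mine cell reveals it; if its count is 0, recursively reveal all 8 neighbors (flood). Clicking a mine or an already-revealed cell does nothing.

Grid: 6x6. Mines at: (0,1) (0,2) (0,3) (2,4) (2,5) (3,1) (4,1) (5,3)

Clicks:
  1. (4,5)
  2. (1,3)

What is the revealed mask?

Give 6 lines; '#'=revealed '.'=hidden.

Answer: ......
...#..
......
....##
....##
....##

Derivation:
Click 1 (4,5) count=0: revealed 6 new [(3,4) (3,5) (4,4) (4,5) (5,4) (5,5)] -> total=6
Click 2 (1,3) count=3: revealed 1 new [(1,3)] -> total=7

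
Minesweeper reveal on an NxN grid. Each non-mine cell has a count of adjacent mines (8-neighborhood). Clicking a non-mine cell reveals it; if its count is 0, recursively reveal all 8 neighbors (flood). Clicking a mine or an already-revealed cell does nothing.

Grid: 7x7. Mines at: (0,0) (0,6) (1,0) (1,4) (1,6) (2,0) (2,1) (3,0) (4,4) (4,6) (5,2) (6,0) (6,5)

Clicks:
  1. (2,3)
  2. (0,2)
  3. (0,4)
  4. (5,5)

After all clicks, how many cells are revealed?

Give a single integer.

Answer: 9

Derivation:
Click 1 (2,3) count=1: revealed 1 new [(2,3)] -> total=1
Click 2 (0,2) count=0: revealed 6 new [(0,1) (0,2) (0,3) (1,1) (1,2) (1,3)] -> total=7
Click 3 (0,4) count=1: revealed 1 new [(0,4)] -> total=8
Click 4 (5,5) count=3: revealed 1 new [(5,5)] -> total=9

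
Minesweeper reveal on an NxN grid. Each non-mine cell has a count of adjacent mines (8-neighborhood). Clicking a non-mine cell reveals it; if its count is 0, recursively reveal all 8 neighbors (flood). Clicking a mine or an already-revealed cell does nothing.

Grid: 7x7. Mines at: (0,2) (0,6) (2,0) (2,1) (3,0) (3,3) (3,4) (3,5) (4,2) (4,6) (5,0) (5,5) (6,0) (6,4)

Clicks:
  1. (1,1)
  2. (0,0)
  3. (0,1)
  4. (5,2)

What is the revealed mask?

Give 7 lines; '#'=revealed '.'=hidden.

Click 1 (1,1) count=3: revealed 1 new [(1,1)] -> total=1
Click 2 (0,0) count=0: revealed 3 new [(0,0) (0,1) (1,0)] -> total=4
Click 3 (0,1) count=1: revealed 0 new [(none)] -> total=4
Click 4 (5,2) count=1: revealed 1 new [(5,2)] -> total=5

Answer: ##.....
##.....
.......
.......
.......
..#....
.......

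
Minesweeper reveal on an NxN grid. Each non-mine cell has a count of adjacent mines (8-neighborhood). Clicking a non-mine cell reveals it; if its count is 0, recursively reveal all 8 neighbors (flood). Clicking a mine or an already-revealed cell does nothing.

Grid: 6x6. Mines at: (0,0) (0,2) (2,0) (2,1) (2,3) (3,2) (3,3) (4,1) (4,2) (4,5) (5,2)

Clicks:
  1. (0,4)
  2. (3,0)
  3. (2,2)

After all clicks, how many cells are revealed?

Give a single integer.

Click 1 (0,4) count=0: revealed 10 new [(0,3) (0,4) (0,5) (1,3) (1,4) (1,5) (2,4) (2,5) (3,4) (3,5)] -> total=10
Click 2 (3,0) count=3: revealed 1 new [(3,0)] -> total=11
Click 3 (2,2) count=4: revealed 1 new [(2,2)] -> total=12

Answer: 12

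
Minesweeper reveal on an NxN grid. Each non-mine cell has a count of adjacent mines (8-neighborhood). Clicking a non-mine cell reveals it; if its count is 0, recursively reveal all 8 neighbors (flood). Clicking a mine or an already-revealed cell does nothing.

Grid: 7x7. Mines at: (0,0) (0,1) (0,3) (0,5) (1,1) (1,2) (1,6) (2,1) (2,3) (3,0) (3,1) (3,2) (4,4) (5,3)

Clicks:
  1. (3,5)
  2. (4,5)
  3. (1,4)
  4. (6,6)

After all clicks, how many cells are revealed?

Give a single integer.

Answer: 13

Derivation:
Click 1 (3,5) count=1: revealed 1 new [(3,5)] -> total=1
Click 2 (4,5) count=1: revealed 1 new [(4,5)] -> total=2
Click 3 (1,4) count=3: revealed 1 new [(1,4)] -> total=3
Click 4 (6,6) count=0: revealed 10 new [(2,5) (2,6) (3,6) (4,6) (5,4) (5,5) (5,6) (6,4) (6,5) (6,6)] -> total=13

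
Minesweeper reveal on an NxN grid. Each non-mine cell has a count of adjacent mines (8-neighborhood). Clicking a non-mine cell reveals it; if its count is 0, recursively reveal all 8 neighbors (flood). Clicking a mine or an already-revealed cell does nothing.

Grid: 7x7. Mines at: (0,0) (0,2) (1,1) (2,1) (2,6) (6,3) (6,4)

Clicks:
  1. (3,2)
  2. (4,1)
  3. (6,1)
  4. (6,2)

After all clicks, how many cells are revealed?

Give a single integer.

Answer: 39

Derivation:
Click 1 (3,2) count=1: revealed 1 new [(3,2)] -> total=1
Click 2 (4,1) count=0: revealed 38 new [(0,3) (0,4) (0,5) (0,6) (1,2) (1,3) (1,4) (1,5) (1,6) (2,2) (2,3) (2,4) (2,5) (3,0) (3,1) (3,3) (3,4) (3,5) (3,6) (4,0) (4,1) (4,2) (4,3) (4,4) (4,5) (4,6) (5,0) (5,1) (5,2) (5,3) (5,4) (5,5) (5,6) (6,0) (6,1) (6,2) (6,5) (6,6)] -> total=39
Click 3 (6,1) count=0: revealed 0 new [(none)] -> total=39
Click 4 (6,2) count=1: revealed 0 new [(none)] -> total=39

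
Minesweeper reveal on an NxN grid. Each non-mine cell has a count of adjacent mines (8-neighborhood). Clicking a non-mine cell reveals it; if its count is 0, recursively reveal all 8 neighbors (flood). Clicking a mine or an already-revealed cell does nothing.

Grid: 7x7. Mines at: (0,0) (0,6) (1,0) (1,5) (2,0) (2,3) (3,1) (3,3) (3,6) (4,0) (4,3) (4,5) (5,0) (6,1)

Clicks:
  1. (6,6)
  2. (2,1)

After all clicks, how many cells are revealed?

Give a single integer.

Answer: 11

Derivation:
Click 1 (6,6) count=0: revealed 10 new [(5,2) (5,3) (5,4) (5,5) (5,6) (6,2) (6,3) (6,4) (6,5) (6,6)] -> total=10
Click 2 (2,1) count=3: revealed 1 new [(2,1)] -> total=11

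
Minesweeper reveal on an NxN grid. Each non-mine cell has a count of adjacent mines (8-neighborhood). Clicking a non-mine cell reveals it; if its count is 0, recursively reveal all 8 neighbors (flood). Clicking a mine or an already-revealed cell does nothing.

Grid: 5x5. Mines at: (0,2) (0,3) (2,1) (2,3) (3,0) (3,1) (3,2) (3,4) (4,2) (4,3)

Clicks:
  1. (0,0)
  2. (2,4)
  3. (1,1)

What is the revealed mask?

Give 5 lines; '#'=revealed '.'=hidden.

Click 1 (0,0) count=0: revealed 4 new [(0,0) (0,1) (1,0) (1,1)] -> total=4
Click 2 (2,4) count=2: revealed 1 new [(2,4)] -> total=5
Click 3 (1,1) count=2: revealed 0 new [(none)] -> total=5

Answer: ##...
##...
....#
.....
.....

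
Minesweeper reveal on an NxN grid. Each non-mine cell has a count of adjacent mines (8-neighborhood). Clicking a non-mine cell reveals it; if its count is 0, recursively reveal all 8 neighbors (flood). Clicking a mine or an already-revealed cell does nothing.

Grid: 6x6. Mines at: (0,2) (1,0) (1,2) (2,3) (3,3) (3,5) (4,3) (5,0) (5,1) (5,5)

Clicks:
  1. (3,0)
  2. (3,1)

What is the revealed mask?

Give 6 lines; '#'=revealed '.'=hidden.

Click 1 (3,0) count=0: revealed 9 new [(2,0) (2,1) (2,2) (3,0) (3,1) (3,2) (4,0) (4,1) (4,2)] -> total=9
Click 2 (3,1) count=0: revealed 0 new [(none)] -> total=9

Answer: ......
......
###...
###...
###...
......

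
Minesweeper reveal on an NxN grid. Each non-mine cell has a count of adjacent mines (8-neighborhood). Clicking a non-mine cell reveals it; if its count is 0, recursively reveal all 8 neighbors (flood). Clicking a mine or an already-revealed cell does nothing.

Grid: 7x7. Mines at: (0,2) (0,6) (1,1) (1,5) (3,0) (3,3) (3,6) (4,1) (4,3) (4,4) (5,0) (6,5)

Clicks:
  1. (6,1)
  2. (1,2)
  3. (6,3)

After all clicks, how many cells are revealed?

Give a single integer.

Click 1 (6,1) count=1: revealed 1 new [(6,1)] -> total=1
Click 2 (1,2) count=2: revealed 1 new [(1,2)] -> total=2
Click 3 (6,3) count=0: revealed 7 new [(5,1) (5,2) (5,3) (5,4) (6,2) (6,3) (6,4)] -> total=9

Answer: 9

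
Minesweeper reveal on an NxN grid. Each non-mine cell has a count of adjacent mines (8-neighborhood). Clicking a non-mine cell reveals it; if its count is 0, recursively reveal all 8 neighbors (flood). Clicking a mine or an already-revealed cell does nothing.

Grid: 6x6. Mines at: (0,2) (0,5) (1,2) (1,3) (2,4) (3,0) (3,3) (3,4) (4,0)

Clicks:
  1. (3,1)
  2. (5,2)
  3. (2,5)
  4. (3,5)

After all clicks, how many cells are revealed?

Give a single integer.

Click 1 (3,1) count=2: revealed 1 new [(3,1)] -> total=1
Click 2 (5,2) count=0: revealed 10 new [(4,1) (4,2) (4,3) (4,4) (4,5) (5,1) (5,2) (5,3) (5,4) (5,5)] -> total=11
Click 3 (2,5) count=2: revealed 1 new [(2,5)] -> total=12
Click 4 (3,5) count=2: revealed 1 new [(3,5)] -> total=13

Answer: 13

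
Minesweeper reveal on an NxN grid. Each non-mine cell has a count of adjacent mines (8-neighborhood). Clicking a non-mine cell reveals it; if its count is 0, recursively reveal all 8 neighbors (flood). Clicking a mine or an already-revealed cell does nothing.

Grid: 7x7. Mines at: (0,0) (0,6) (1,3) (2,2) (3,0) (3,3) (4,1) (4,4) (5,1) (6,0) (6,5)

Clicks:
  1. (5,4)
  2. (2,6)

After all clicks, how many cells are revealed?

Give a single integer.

Answer: 14

Derivation:
Click 1 (5,4) count=2: revealed 1 new [(5,4)] -> total=1
Click 2 (2,6) count=0: revealed 13 new [(1,4) (1,5) (1,6) (2,4) (2,5) (2,6) (3,4) (3,5) (3,6) (4,5) (4,6) (5,5) (5,6)] -> total=14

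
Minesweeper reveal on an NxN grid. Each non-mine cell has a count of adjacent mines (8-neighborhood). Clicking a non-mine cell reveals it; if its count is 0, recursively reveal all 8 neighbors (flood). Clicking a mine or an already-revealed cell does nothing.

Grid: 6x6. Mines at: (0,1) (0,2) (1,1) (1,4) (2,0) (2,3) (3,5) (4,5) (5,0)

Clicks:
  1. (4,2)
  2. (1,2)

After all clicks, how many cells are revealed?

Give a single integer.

Answer: 13

Derivation:
Click 1 (4,2) count=0: revealed 12 new [(3,1) (3,2) (3,3) (3,4) (4,1) (4,2) (4,3) (4,4) (5,1) (5,2) (5,3) (5,4)] -> total=12
Click 2 (1,2) count=4: revealed 1 new [(1,2)] -> total=13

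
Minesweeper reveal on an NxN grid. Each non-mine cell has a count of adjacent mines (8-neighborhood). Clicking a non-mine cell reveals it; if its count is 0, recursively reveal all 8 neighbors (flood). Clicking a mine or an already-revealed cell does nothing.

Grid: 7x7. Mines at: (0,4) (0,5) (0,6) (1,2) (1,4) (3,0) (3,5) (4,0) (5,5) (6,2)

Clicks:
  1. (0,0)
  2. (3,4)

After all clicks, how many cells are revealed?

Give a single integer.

Answer: 7

Derivation:
Click 1 (0,0) count=0: revealed 6 new [(0,0) (0,1) (1,0) (1,1) (2,0) (2,1)] -> total=6
Click 2 (3,4) count=1: revealed 1 new [(3,4)] -> total=7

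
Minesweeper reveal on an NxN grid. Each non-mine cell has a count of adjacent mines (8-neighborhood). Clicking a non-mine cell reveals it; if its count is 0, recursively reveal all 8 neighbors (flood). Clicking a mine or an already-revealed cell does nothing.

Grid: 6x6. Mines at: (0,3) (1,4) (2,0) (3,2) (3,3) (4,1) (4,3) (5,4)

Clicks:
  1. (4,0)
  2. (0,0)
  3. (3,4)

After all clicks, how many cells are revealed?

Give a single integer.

Click 1 (4,0) count=1: revealed 1 new [(4,0)] -> total=1
Click 2 (0,0) count=0: revealed 6 new [(0,0) (0,1) (0,2) (1,0) (1,1) (1,2)] -> total=7
Click 3 (3,4) count=2: revealed 1 new [(3,4)] -> total=8

Answer: 8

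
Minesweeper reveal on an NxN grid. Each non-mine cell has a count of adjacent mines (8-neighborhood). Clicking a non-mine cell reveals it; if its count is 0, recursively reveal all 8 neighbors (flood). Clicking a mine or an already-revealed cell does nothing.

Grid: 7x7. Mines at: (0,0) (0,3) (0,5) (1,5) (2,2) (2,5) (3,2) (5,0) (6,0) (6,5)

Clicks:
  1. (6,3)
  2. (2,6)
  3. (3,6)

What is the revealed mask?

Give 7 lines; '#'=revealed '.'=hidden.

Answer: .......
.......
......#
...####
.######
.######
.####..

Derivation:
Click 1 (6,3) count=0: revealed 20 new [(3,3) (3,4) (3,5) (3,6) (4,1) (4,2) (4,3) (4,4) (4,5) (4,6) (5,1) (5,2) (5,3) (5,4) (5,5) (5,6) (6,1) (6,2) (6,3) (6,4)] -> total=20
Click 2 (2,6) count=2: revealed 1 new [(2,6)] -> total=21
Click 3 (3,6) count=1: revealed 0 new [(none)] -> total=21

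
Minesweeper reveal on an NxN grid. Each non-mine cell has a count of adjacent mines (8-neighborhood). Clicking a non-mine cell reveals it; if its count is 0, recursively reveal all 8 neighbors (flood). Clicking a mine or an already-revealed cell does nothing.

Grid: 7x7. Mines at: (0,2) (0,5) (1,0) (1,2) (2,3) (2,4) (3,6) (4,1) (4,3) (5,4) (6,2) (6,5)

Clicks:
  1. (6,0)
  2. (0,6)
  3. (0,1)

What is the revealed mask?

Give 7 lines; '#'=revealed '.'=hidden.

Answer: .#....#
.......
.......
.......
.......
##.....
##.....

Derivation:
Click 1 (6,0) count=0: revealed 4 new [(5,0) (5,1) (6,0) (6,1)] -> total=4
Click 2 (0,6) count=1: revealed 1 new [(0,6)] -> total=5
Click 3 (0,1) count=3: revealed 1 new [(0,1)] -> total=6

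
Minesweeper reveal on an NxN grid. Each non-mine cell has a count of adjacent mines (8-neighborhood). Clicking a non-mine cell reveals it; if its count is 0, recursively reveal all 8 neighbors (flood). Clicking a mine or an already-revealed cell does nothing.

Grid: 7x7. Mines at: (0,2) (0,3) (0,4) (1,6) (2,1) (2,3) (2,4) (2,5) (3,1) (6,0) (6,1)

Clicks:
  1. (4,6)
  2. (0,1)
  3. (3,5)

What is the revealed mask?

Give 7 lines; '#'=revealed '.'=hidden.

Click 1 (4,6) count=0: revealed 20 new [(3,2) (3,3) (3,4) (3,5) (3,6) (4,2) (4,3) (4,4) (4,5) (4,6) (5,2) (5,3) (5,4) (5,5) (5,6) (6,2) (6,3) (6,4) (6,5) (6,6)] -> total=20
Click 2 (0,1) count=1: revealed 1 new [(0,1)] -> total=21
Click 3 (3,5) count=2: revealed 0 new [(none)] -> total=21

Answer: .#.....
.......
.......
..#####
..#####
..#####
..#####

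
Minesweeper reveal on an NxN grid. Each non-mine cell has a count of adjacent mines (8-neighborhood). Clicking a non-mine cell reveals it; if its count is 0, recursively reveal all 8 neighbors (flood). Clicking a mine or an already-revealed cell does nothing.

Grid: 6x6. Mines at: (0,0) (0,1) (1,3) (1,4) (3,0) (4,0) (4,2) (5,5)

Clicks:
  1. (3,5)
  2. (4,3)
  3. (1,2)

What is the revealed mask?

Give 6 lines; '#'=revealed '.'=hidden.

Answer: ......
..#...
...###
...###
...###
......

Derivation:
Click 1 (3,5) count=0: revealed 9 new [(2,3) (2,4) (2,5) (3,3) (3,4) (3,5) (4,3) (4,4) (4,5)] -> total=9
Click 2 (4,3) count=1: revealed 0 new [(none)] -> total=9
Click 3 (1,2) count=2: revealed 1 new [(1,2)] -> total=10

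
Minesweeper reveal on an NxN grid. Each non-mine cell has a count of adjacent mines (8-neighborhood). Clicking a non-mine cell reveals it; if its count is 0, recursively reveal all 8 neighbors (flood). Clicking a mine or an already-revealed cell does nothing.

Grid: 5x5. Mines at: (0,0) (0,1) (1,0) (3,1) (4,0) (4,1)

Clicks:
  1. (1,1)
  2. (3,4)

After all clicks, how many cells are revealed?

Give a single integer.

Answer: 16

Derivation:
Click 1 (1,1) count=3: revealed 1 new [(1,1)] -> total=1
Click 2 (3,4) count=0: revealed 15 new [(0,2) (0,3) (0,4) (1,2) (1,3) (1,4) (2,2) (2,3) (2,4) (3,2) (3,3) (3,4) (4,2) (4,3) (4,4)] -> total=16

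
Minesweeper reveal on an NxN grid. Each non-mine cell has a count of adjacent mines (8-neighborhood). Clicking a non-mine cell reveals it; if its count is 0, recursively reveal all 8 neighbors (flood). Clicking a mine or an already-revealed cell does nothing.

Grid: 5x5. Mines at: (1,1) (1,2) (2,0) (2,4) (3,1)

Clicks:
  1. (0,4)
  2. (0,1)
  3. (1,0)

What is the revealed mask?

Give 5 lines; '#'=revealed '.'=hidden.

Click 1 (0,4) count=0: revealed 4 new [(0,3) (0,4) (1,3) (1,4)] -> total=4
Click 2 (0,1) count=2: revealed 1 new [(0,1)] -> total=5
Click 3 (1,0) count=2: revealed 1 new [(1,0)] -> total=6

Answer: .#.##
#..##
.....
.....
.....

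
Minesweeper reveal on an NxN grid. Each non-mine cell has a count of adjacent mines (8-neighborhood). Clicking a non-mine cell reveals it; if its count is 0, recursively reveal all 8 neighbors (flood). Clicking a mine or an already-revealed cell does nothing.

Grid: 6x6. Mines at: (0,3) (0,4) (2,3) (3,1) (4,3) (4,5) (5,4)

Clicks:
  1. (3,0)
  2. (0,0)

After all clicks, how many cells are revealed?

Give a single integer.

Click 1 (3,0) count=1: revealed 1 new [(3,0)] -> total=1
Click 2 (0,0) count=0: revealed 9 new [(0,0) (0,1) (0,2) (1,0) (1,1) (1,2) (2,0) (2,1) (2,2)] -> total=10

Answer: 10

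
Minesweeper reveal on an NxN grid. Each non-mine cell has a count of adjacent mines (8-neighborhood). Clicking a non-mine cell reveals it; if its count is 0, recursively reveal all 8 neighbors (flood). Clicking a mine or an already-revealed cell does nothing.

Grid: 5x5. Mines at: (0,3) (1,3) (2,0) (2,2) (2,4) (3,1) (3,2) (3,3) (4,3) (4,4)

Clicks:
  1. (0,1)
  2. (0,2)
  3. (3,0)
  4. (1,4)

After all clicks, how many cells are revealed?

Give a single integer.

Answer: 8

Derivation:
Click 1 (0,1) count=0: revealed 6 new [(0,0) (0,1) (0,2) (1,0) (1,1) (1,2)] -> total=6
Click 2 (0,2) count=2: revealed 0 new [(none)] -> total=6
Click 3 (3,0) count=2: revealed 1 new [(3,0)] -> total=7
Click 4 (1,4) count=3: revealed 1 new [(1,4)] -> total=8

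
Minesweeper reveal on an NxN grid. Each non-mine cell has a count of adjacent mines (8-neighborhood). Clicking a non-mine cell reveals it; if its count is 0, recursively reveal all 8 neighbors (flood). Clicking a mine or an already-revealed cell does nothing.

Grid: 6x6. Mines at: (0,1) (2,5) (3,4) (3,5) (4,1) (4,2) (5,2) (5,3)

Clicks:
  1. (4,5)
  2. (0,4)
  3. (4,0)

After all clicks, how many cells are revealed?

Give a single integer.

Answer: 21

Derivation:
Click 1 (4,5) count=2: revealed 1 new [(4,5)] -> total=1
Click 2 (0,4) count=0: revealed 19 new [(0,2) (0,3) (0,4) (0,5) (1,0) (1,1) (1,2) (1,3) (1,4) (1,5) (2,0) (2,1) (2,2) (2,3) (2,4) (3,0) (3,1) (3,2) (3,3)] -> total=20
Click 3 (4,0) count=1: revealed 1 new [(4,0)] -> total=21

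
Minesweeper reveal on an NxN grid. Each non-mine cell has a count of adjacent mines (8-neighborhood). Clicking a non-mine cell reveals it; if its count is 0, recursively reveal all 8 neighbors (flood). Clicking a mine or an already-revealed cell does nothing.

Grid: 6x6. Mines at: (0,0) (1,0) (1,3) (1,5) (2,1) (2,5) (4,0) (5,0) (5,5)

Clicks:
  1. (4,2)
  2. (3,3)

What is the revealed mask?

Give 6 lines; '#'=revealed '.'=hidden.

Answer: ......
......
..###.
.####.
.####.
.####.

Derivation:
Click 1 (4,2) count=0: revealed 15 new [(2,2) (2,3) (2,4) (3,1) (3,2) (3,3) (3,4) (4,1) (4,2) (4,3) (4,4) (5,1) (5,2) (5,3) (5,4)] -> total=15
Click 2 (3,3) count=0: revealed 0 new [(none)] -> total=15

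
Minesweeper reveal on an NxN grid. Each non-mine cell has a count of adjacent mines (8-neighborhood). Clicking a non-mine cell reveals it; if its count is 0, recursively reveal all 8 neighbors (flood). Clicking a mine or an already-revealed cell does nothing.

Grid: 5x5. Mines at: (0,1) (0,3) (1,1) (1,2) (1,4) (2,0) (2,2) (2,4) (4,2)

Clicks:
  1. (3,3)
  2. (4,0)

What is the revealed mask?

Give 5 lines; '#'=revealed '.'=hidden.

Answer: .....
.....
.....
##.#.
##...

Derivation:
Click 1 (3,3) count=3: revealed 1 new [(3,3)] -> total=1
Click 2 (4,0) count=0: revealed 4 new [(3,0) (3,1) (4,0) (4,1)] -> total=5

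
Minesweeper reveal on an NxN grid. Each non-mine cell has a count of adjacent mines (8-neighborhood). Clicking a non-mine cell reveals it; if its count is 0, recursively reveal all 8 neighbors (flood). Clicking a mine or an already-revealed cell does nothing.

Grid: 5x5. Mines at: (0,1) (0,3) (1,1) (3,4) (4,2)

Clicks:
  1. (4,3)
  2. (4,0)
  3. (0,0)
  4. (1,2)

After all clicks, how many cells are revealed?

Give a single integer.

Click 1 (4,3) count=2: revealed 1 new [(4,3)] -> total=1
Click 2 (4,0) count=0: revealed 6 new [(2,0) (2,1) (3,0) (3,1) (4,0) (4,1)] -> total=7
Click 3 (0,0) count=2: revealed 1 new [(0,0)] -> total=8
Click 4 (1,2) count=3: revealed 1 new [(1,2)] -> total=9

Answer: 9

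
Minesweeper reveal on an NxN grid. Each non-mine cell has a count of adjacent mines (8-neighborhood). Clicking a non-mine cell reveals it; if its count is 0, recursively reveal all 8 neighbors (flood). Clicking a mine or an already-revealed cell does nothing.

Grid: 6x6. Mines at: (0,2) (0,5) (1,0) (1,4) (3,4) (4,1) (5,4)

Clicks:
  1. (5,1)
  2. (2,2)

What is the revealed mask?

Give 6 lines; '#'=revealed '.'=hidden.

Answer: ......
.###..
.###..
.###..
......
.#....

Derivation:
Click 1 (5,1) count=1: revealed 1 new [(5,1)] -> total=1
Click 2 (2,2) count=0: revealed 9 new [(1,1) (1,2) (1,3) (2,1) (2,2) (2,3) (3,1) (3,2) (3,3)] -> total=10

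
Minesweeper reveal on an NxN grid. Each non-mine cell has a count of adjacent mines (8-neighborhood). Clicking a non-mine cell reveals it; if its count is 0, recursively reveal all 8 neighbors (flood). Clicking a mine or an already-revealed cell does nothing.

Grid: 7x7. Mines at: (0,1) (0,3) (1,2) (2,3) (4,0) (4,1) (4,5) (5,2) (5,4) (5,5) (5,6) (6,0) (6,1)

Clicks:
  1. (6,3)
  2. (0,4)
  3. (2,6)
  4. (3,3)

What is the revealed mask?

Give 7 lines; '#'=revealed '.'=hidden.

Click 1 (6,3) count=2: revealed 1 new [(6,3)] -> total=1
Click 2 (0,4) count=1: revealed 1 new [(0,4)] -> total=2
Click 3 (2,6) count=0: revealed 11 new [(0,5) (0,6) (1,4) (1,5) (1,6) (2,4) (2,5) (2,6) (3,4) (3,5) (3,6)] -> total=13
Click 4 (3,3) count=1: revealed 1 new [(3,3)] -> total=14

Answer: ....###
....###
....###
...####
.......
.......
...#...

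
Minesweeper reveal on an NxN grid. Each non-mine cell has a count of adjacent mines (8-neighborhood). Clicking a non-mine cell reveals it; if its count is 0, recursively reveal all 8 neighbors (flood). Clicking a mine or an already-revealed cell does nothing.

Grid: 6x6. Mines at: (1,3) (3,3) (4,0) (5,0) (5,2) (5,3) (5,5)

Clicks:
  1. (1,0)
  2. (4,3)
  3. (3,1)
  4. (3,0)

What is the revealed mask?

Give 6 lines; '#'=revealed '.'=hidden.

Click 1 (1,0) count=0: revealed 12 new [(0,0) (0,1) (0,2) (1,0) (1,1) (1,2) (2,0) (2,1) (2,2) (3,0) (3,1) (3,2)] -> total=12
Click 2 (4,3) count=3: revealed 1 new [(4,3)] -> total=13
Click 3 (3,1) count=1: revealed 0 new [(none)] -> total=13
Click 4 (3,0) count=1: revealed 0 new [(none)] -> total=13

Answer: ###...
###...
###...
###...
...#..
......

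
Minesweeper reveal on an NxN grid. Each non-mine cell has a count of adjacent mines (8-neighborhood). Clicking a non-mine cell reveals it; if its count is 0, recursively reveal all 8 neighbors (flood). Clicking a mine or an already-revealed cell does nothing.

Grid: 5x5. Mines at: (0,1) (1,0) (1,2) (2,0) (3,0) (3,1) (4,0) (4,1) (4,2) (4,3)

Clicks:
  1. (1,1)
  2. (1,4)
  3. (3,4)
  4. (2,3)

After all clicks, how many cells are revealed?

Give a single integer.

Answer: 9

Derivation:
Click 1 (1,1) count=4: revealed 1 new [(1,1)] -> total=1
Click 2 (1,4) count=0: revealed 8 new [(0,3) (0,4) (1,3) (1,4) (2,3) (2,4) (3,3) (3,4)] -> total=9
Click 3 (3,4) count=1: revealed 0 new [(none)] -> total=9
Click 4 (2,3) count=1: revealed 0 new [(none)] -> total=9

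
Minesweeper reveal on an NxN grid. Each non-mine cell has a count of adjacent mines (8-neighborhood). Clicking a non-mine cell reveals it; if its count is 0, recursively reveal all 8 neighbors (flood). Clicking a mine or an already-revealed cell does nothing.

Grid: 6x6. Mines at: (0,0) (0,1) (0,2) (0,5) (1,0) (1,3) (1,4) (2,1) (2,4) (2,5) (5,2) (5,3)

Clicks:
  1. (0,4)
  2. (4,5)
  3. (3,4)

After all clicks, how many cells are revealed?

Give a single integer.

Click 1 (0,4) count=3: revealed 1 new [(0,4)] -> total=1
Click 2 (4,5) count=0: revealed 6 new [(3,4) (3,5) (4,4) (4,5) (5,4) (5,5)] -> total=7
Click 3 (3,4) count=2: revealed 0 new [(none)] -> total=7

Answer: 7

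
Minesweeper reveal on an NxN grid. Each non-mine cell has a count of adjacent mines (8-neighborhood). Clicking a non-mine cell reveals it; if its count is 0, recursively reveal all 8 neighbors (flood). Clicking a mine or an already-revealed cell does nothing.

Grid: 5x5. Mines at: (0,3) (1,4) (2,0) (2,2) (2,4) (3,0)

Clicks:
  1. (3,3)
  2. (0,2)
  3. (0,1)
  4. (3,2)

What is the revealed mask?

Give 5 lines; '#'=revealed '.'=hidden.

Answer: ###..
###..
.....
..##.
.....

Derivation:
Click 1 (3,3) count=2: revealed 1 new [(3,3)] -> total=1
Click 2 (0,2) count=1: revealed 1 new [(0,2)] -> total=2
Click 3 (0,1) count=0: revealed 5 new [(0,0) (0,1) (1,0) (1,1) (1,2)] -> total=7
Click 4 (3,2) count=1: revealed 1 new [(3,2)] -> total=8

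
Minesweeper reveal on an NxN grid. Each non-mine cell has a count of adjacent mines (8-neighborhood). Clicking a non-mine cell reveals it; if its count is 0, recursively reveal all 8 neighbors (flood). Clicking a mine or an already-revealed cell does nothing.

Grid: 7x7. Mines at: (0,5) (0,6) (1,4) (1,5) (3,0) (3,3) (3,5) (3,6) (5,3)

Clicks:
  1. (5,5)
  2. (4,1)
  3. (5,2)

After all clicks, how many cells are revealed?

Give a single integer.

Click 1 (5,5) count=0: revealed 9 new [(4,4) (4,5) (4,6) (5,4) (5,5) (5,6) (6,4) (6,5) (6,6)] -> total=9
Click 2 (4,1) count=1: revealed 1 new [(4,1)] -> total=10
Click 3 (5,2) count=1: revealed 1 new [(5,2)] -> total=11

Answer: 11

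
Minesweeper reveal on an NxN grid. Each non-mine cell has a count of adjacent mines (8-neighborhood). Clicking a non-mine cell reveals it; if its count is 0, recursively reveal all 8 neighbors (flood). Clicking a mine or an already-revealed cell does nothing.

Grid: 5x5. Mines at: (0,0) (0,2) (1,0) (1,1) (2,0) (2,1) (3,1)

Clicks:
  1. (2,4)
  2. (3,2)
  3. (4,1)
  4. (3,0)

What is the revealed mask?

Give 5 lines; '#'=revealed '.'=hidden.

Answer: ...##
..###
..###
#.###
.####

Derivation:
Click 1 (2,4) count=0: revealed 14 new [(0,3) (0,4) (1,2) (1,3) (1,4) (2,2) (2,3) (2,4) (3,2) (3,3) (3,4) (4,2) (4,3) (4,4)] -> total=14
Click 2 (3,2) count=2: revealed 0 new [(none)] -> total=14
Click 3 (4,1) count=1: revealed 1 new [(4,1)] -> total=15
Click 4 (3,0) count=3: revealed 1 new [(3,0)] -> total=16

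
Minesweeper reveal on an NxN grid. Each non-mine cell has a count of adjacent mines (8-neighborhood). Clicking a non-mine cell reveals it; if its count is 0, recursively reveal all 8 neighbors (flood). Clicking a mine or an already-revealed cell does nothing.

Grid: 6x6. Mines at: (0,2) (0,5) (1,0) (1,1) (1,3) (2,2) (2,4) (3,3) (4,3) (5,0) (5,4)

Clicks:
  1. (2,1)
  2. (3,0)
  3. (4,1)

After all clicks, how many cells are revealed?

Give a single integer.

Click 1 (2,1) count=3: revealed 1 new [(2,1)] -> total=1
Click 2 (3,0) count=0: revealed 5 new [(2,0) (3,0) (3,1) (4,0) (4,1)] -> total=6
Click 3 (4,1) count=1: revealed 0 new [(none)] -> total=6

Answer: 6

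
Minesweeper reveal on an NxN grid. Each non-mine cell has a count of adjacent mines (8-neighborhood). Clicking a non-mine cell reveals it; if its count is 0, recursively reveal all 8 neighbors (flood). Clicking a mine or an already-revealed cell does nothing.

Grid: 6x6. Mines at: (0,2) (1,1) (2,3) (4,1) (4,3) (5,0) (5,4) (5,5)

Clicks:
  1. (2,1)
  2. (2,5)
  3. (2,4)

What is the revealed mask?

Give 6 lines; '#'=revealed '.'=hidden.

Click 1 (2,1) count=1: revealed 1 new [(2,1)] -> total=1
Click 2 (2,5) count=0: revealed 12 new [(0,3) (0,4) (0,5) (1,3) (1,4) (1,5) (2,4) (2,5) (3,4) (3,5) (4,4) (4,5)] -> total=13
Click 3 (2,4) count=1: revealed 0 new [(none)] -> total=13

Answer: ...###
...###
.#..##
....##
....##
......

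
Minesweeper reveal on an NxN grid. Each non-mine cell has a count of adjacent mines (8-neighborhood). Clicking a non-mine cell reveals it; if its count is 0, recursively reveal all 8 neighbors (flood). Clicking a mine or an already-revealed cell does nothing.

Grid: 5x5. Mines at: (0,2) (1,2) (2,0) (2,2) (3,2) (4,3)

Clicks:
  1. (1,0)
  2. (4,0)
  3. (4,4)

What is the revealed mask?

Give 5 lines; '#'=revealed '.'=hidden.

Click 1 (1,0) count=1: revealed 1 new [(1,0)] -> total=1
Click 2 (4,0) count=0: revealed 4 new [(3,0) (3,1) (4,0) (4,1)] -> total=5
Click 3 (4,4) count=1: revealed 1 new [(4,4)] -> total=6

Answer: .....
#....
.....
##...
##..#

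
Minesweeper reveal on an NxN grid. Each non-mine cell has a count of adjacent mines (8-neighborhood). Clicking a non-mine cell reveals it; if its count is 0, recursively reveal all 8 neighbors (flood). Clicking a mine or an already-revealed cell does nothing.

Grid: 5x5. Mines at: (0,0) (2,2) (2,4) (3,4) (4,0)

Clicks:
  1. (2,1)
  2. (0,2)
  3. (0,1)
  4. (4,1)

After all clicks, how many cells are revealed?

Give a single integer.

Click 1 (2,1) count=1: revealed 1 new [(2,1)] -> total=1
Click 2 (0,2) count=0: revealed 8 new [(0,1) (0,2) (0,3) (0,4) (1,1) (1,2) (1,3) (1,4)] -> total=9
Click 3 (0,1) count=1: revealed 0 new [(none)] -> total=9
Click 4 (4,1) count=1: revealed 1 new [(4,1)] -> total=10

Answer: 10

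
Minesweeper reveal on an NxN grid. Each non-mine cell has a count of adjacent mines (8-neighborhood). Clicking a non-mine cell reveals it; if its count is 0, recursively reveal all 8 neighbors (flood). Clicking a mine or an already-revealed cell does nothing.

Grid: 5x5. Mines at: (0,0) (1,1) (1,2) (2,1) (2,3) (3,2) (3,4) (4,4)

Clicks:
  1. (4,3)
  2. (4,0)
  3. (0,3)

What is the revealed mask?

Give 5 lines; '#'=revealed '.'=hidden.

Click 1 (4,3) count=3: revealed 1 new [(4,3)] -> total=1
Click 2 (4,0) count=0: revealed 4 new [(3,0) (3,1) (4,0) (4,1)] -> total=5
Click 3 (0,3) count=1: revealed 1 new [(0,3)] -> total=6

Answer: ...#.
.....
.....
##...
##.#.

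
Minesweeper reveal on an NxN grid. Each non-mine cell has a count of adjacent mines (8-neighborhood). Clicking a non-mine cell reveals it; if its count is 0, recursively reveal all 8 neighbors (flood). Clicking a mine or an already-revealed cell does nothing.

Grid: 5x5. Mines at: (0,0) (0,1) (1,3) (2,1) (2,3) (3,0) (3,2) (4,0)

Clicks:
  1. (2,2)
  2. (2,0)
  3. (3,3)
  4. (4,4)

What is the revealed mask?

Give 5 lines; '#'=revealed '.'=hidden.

Answer: .....
.....
#.#..
...##
...##

Derivation:
Click 1 (2,2) count=4: revealed 1 new [(2,2)] -> total=1
Click 2 (2,0) count=2: revealed 1 new [(2,0)] -> total=2
Click 3 (3,3) count=2: revealed 1 new [(3,3)] -> total=3
Click 4 (4,4) count=0: revealed 3 new [(3,4) (4,3) (4,4)] -> total=6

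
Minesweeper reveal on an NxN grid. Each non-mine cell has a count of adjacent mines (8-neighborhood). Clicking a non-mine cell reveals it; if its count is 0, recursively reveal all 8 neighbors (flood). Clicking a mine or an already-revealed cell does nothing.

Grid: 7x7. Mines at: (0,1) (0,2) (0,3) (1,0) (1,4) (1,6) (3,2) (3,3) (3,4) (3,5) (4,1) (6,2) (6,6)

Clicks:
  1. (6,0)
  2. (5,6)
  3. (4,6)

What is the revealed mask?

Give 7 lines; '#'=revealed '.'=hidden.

Answer: .......
.......
.......
.......
......#
##....#
##.....

Derivation:
Click 1 (6,0) count=0: revealed 4 new [(5,0) (5,1) (6,0) (6,1)] -> total=4
Click 2 (5,6) count=1: revealed 1 new [(5,6)] -> total=5
Click 3 (4,6) count=1: revealed 1 new [(4,6)] -> total=6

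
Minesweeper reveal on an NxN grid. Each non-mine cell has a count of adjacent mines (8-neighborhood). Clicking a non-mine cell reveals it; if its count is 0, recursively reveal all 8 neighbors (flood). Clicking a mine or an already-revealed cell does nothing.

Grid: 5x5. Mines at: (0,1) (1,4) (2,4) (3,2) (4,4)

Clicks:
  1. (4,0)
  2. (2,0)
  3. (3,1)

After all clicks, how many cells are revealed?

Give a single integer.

Click 1 (4,0) count=0: revealed 8 new [(1,0) (1,1) (2,0) (2,1) (3,0) (3,1) (4,0) (4,1)] -> total=8
Click 2 (2,0) count=0: revealed 0 new [(none)] -> total=8
Click 3 (3,1) count=1: revealed 0 new [(none)] -> total=8

Answer: 8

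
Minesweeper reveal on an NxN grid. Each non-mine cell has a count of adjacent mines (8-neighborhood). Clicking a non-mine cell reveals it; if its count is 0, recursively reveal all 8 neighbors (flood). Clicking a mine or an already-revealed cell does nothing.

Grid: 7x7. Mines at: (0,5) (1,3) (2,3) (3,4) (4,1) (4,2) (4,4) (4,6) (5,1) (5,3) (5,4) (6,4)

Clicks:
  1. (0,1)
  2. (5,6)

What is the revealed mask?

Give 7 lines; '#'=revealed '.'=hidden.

Click 1 (0,1) count=0: revealed 12 new [(0,0) (0,1) (0,2) (1,0) (1,1) (1,2) (2,0) (2,1) (2,2) (3,0) (3,1) (3,2)] -> total=12
Click 2 (5,6) count=1: revealed 1 new [(5,6)] -> total=13

Answer: ###....
###....
###....
###....
.......
......#
.......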